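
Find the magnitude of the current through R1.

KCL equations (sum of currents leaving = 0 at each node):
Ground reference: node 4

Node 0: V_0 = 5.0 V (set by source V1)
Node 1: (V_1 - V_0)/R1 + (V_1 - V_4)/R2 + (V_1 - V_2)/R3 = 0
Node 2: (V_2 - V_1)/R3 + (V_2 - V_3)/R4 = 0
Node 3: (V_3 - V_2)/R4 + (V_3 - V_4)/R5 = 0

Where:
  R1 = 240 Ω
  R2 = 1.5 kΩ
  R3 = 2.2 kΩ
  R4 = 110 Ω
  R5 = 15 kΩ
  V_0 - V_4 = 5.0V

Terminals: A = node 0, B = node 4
Nodal analysis, taking node 4 as the 0 V reference.
Source V1 fixes V_0 = 5 V.
KCL at each unknown node (sum of currents leaving = 0; resistances in Ω):
  Node 1: (V_1 - 5)/240 + (V_1 - 0)/1500 + (V_1 - V_2)/2200 = 0
  Node 2: (V_2 - V_1)/2200 + (V_2 - V_3)/110 = 0
  Node 3: (V_3 - V_2)/110 + (V_3 - 0)/15000 = 0
Collecting terms (coefficients in siemens):
  0.005288·V_1 - 0.0004545·V_2 = 0.02083
  0.009545·V_2 - 0.0004545·V_1 - 0.009091·V_3 = 0
  0.009158·V_3 - 0.009091·V_2 = 0
Solving these 3 simultaneous equations (Gaussian elimination) gives:
  V_1 = 4.259 V, V_2 = 3.718 V, V_3 = 3.691 V
I_R1 = (V_0 - V_1)/R1 = (5 - 4.259)/240 = 0.003086 A
|I_R1| = 0.003086 A

Final answer: |I_R1| = 0.003086 A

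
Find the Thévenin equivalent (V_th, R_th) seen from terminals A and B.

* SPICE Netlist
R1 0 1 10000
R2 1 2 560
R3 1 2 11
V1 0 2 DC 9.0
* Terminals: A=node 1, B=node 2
Step 1 — V_th is the open-circuit voltage V_A - V_B (nothing connected across the terminals).
Nodal analysis, taking node 2 as the 0 V reference.
Source V1 fixes V_0 = 9 V.
KCL at each unknown node (sum of currents leaving = 0; resistances in Ω):
  Node 1: (V_1 - 9)/10000 + (V_1 - 0)/560 + (V_1 - 0)/11 = 0
Collecting terms: 0.09279 × V_1 = 0.0009  =>  V_1 = 0.009699 V
V_th = V_1 - V_2 = 0.009699 - 0 = 0.009699 V
Step 2 — R_th: zero the source — replace V1 by a short circuit (node 2 merges into node 0) — and find the resistance seen between A (node 1) and B (node 0).
Reduce the network between node 1 (A) and node 0 (B) by series/parallel combination:
  Rp1 = R1 ‖ R2 ‖ R3 (parallel, all between nodes 0 and 1) = 1/(1/10000 + 1/560 + 1/11) = 10.78 Ω
R_th = 10.78 Ω

Final answer: V_th = 0.009699 V, R_th = 10.78 Ω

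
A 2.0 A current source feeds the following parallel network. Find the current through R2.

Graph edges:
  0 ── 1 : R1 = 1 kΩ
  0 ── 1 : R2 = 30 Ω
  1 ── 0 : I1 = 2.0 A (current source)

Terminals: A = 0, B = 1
All resistors sit directly between nodes 0 and 1, so they are in parallel and share one voltage V; the full source current 2 A splits among them.
1/R_par = 1/1000 + 1/30 = 0.03433 S  =>  R_par = 29.13 Ω
V = I × R_par = 2 × 29.13 = 58.25 V
I_R2 = V/R2 = 58.25/30 = 1.942 A

Final answer: 1.942 A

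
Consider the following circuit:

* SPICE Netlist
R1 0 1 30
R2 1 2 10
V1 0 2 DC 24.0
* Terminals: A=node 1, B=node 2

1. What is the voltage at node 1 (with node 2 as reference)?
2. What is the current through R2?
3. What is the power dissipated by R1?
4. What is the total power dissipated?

Nodal analysis, taking node 2 as the 0 V reference.
Source V1 fixes V_0 = 24 V.
KCL at each unknown node (sum of currents leaving = 0; resistances in Ω):
  Node 1: (V_1 - 24)/30 + (V_1 - 0)/10 = 0
Collecting terms: 0.1333 × V_1 = 0.8  =>  V_1 = 6 V
Part 1:
  Read off the nodal solution: V_1 = 6 V
Part 2:
  I_R2 = (V_1 - V_2)/R2 = (6 - 0)/10 = 0.6 A
  Magnitude: I_R2 = 0.6 A
Part 3:
  I_R1 = (V_0 - V_1)/R1 = (24 - 6)/30 = 0.6 A
  P_R1 = I_R1² × R1 = (0.6)² × 30 = 10.8 W
Part 4:
  Power in each resistor, P = (ΔV)²/R:
    P_R1 = (24 - 6)²/30 = 10.8 W
    P_R2 = (6 - 0)²/10 = 3.6 W
  P_total = P_R1 + P_R2 = 14.4 W

Final answers:
1. V_1 = 6 V
2. I_R2 = 0.6 A
3. P_R1 = 10.8 W
4. P_total = 14.4 W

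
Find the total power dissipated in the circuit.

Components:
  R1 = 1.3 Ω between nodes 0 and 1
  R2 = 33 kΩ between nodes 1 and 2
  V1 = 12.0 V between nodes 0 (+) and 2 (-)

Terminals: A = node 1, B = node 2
Nodal analysis, taking node 2 as the 0 V reference.
Source V1 fixes V_0 = 12 V.
KCL at each unknown node (sum of currents leaving = 0; resistances in Ω):
  Node 1: (V_1 - 12)/1.3 + (V_1 - 0)/33000 = 0
Collecting terms: 0.7693 × V_1 = 9.231  =>  V_1 = 12 V
Power in each resistor, P = (ΔV)²/R:
  P_R1 = (12 - 12)²/1.3 = 0.0000001719 W
  P_R2 = (12 - 0)²/33000 = 0.004363 W
P_total = P_R1 + P_R2 = 0.004363 W

Final answer: 0.004363 W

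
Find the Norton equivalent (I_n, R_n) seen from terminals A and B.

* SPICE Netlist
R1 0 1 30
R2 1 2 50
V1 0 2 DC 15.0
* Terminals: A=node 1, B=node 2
Find the Thévenin equivalent first; then I_n = V_th/R_th and R_n = R_th.
Step 1 — V_th is the open-circuit voltage V_A - V_B (nothing connected across the terminals).
Nodal analysis, taking node 2 as the 0 V reference.
Source V1 fixes V_0 = 15 V.
KCL at each unknown node (sum of currents leaving = 0; resistances in Ω):
  Node 1: (V_1 - 15)/30 + (V_1 - 0)/50 = 0
Collecting terms: 0.05333 × V_1 = 0.5  =>  V_1 = 9.375 V
V_th = V_1 - V_2 = 9.375 - 0 = 9.375 V
Step 2 — R_th: zero the source — replace V1 by a short circuit (node 2 merges into node 0) — and find the resistance seen between A (node 1) and B (node 0).
Reduce the network between node 1 (A) and node 0 (B) by series/parallel combination:
  Rp1 = R1 ‖ R2 (parallel, both between nodes 0 and 1) = 1/(1/30 + 1/50) = 18.75 Ω
R_th = 18.75 Ω
I_n = V_th/R_th = 9.375/18.75 = 0.5 A, and R_n = R_th = 18.75 Ω

Final answer: I_n = 0.5 A, R_n = 18.75 Ω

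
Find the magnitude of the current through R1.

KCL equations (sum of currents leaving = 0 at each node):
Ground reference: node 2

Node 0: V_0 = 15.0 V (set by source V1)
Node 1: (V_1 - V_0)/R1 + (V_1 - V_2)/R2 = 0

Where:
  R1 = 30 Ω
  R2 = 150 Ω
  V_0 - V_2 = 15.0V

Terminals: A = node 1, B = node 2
Nodal analysis, taking node 2 as the 0 V reference.
Source V1 fixes V_0 = 15 V.
KCL at each unknown node (sum of currents leaving = 0; resistances in Ω):
  Node 1: (V_1 - 15)/30 + (V_1 - 0)/150 = 0
Collecting terms: 0.04 × V_1 = 0.5  =>  V_1 = 12.5 V
I_R1 = (V_0 - V_1)/R1 = (15 - 12.5)/30 = 0.08333 A
|I_R1| = 0.08333 A

Final answer: |I_R1| = 0.08333 A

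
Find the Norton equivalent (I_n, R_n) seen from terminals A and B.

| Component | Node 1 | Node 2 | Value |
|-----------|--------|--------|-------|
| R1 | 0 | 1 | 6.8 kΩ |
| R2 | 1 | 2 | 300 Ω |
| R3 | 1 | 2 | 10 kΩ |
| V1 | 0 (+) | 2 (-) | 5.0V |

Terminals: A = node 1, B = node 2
Find the Thévenin equivalent first; then I_n = V_th/R_th and R_n = R_th.
Step 1 — V_th is the open-circuit voltage V_A - V_B (nothing connected across the terminals).
Nodal analysis, taking node 2 as the 0 V reference.
Source V1 fixes V_0 = 5 V.
KCL at each unknown node (sum of currents leaving = 0; resistances in Ω):
  Node 1: (V_1 - 5)/6800 + (V_1 - 0)/300 + (V_1 - 0)/10000 = 0
Collecting terms: 0.00358 × V_1 = 0.0007353  =>  V_1 = 0.2054 V
V_th = V_1 - V_2 = 0.2054 - 0 = 0.2054 V
Step 2 — R_th: zero the source — replace V1 by a short circuit (node 2 merges into node 0) — and find the resistance seen between A (node 1) and B (node 0).
Reduce the network between node 1 (A) and node 0 (B) by series/parallel combination:
  Rp1 = R1 ‖ R2 ‖ R3 (parallel, all between nodes 0 and 1) = 1/(1/6800 + 1/300 + 1/10000) = 279.3 Ω
R_th = 279.3 Ω
I_n = V_th/R_th = 0.2054/279.3 = 0.0007353 A, and R_n = R_th = 279.3 Ω

Final answer: I_n = 0.0007353 A, R_n = 279.3 Ω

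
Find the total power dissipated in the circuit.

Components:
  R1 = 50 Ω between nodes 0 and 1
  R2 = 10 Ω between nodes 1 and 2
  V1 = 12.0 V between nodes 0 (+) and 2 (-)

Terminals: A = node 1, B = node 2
Nodal analysis, taking node 2 as the 0 V reference.
Source V1 fixes V_0 = 12 V.
KCL at each unknown node (sum of currents leaving = 0; resistances in Ω):
  Node 1: (V_1 - 12)/50 + (V_1 - 0)/10 = 0
Collecting terms: 0.12 × V_1 = 0.24  =>  V_1 = 2 V
Power in each resistor, P = (ΔV)²/R:
  P_R1 = (12 - 2)²/50 = 2 W
  P_R2 = (2 - 0)²/10 = 0.4 W
P_total = P_R1 + P_R2 = 2.4 W

Final answer: 2.4 W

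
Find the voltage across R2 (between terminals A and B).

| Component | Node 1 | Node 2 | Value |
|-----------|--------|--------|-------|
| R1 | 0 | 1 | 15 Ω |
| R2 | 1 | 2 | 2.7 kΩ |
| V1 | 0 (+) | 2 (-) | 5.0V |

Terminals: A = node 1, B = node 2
R1 and R2 are in series across V1 (node 0 → node 1 → node 2), and the output A–B is taken across R2, so this is a voltage divider.
Series current: I = V1/(R1 + R2) = 5/(15 + 2700) = 5/2715 = 0.001842 A
V_R2 = I × R2 = V1 × R2/(R1 + R2) = 5 × 2700/2715 = 4.972 V

Final answer: 4.972 V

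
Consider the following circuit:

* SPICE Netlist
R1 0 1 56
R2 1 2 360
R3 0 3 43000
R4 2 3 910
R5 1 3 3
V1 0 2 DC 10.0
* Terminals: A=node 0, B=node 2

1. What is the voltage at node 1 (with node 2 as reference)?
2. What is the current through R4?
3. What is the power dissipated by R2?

Nodal analysis, taking node 2 as the 0 V reference.
Source V1 fixes V_0 = 10 V.
KCL at each unknown node (sum of currents leaving = 0; resistances in Ω):
  Node 1: (V_1 - 10)/56 + (V_1 - 0)/360 + (V_1 - V_3)/3 = 0
  Node 3: (V_3 - 10)/43000 + (V_3 - 0)/910 + (V_3 - V_1)/3 = 0
Collecting terms (coefficients in siemens):
  0.354·V_1 - 0.3333·V_3 = 0.1786
  0.3345·V_3 - 0.3333·V_1 = 0.0002326
Determinant D = (0.354)(0.3345) - (-0.3333)(-0.3333) = 0.007276
V_1 = [(0.1786)(0.3345) - (-0.3333)(0.0002326)]/D = 8.22 V
V_3 = [(0.354)(0.0002326) - (0.1786)(-0.3333)]/D = 8.193 V
Part 1:
  Read off the nodal solution: V_1 = 8.22 V
Part 2:
  I_R4 = (V_2 - V_3)/R4 = (0 - 8.193)/910 = -0.009003 A
  Magnitude: I_R4 = 0.009003 A
Part 3:
  I_R2 = (V_1 - V_2)/R2 = (8.22 - 0)/360 = 0.02283 A
  P_R2 = I_R2² × R2 = (0.02283)² × 360 = 0.1877 W

Final answers:
1. V_1 = 8.22 V
2. I_R4 = 0.009003 A
3. P_R2 = 0.1877 W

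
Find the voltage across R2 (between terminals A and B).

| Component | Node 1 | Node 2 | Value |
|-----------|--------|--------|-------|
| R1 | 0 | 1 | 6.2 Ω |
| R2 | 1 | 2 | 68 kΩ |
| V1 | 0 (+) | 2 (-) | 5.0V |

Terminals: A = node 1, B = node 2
R1 and R2 are in series across V1 (node 0 → node 1 → node 2), and the output A–B is taken across R2, so this is a voltage divider.
Series current: I = V1/(R1 + R2) = 5/(6.2 + 68000) = 5/68010 = 0.00007352 A
V_R2 = I × R2 = V1 × R2/(R1 + R2) = 5 × 68000/68010 = 5 V

Final answer: 5 V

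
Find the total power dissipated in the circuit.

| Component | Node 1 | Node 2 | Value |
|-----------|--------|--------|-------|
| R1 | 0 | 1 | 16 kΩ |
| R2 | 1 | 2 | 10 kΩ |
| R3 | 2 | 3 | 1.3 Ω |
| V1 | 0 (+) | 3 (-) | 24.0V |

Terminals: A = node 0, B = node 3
Nodal analysis, taking node 3 as the 0 V reference.
Source V1 fixes V_0 = 24 V.
KCL at each unknown node (sum of currents leaving = 0; resistances in Ω):
  Node 1: (V_1 - 24)/16000 + (V_1 - V_2)/10000 = 0
  Node 2: (V_2 - V_1)/10000 + (V_2 - 0)/1.3 = 0
Collecting terms (coefficients in siemens):
  0.0001625·V_1 - 0.0001·V_2 = 0.0015
  0.7693·V_2 - 0.0001·V_1 = 0
Determinant D = (0.0001625)(0.7693) - (-0.0001)(-0.0001) = 0.000125
V_1 = [(0.0015)(0.7693) - (-0.0001)(0)]/D = 9.232 V
V_2 = [(0.0001625)(0) - (0.0015)(-0.0001)]/D = 0.0012 V
Power in each resistor, P = (ΔV)²/R:
  P_R1 = (24 - 9.232)²/16000 = 0.01363 W
  P_R2 = (9.232 - 0.0012)²/10000 = 0.00852 W
  P_R3 = (0.0012 - 0)²/1.3 = 0.000001108 W
P_total = P_R1 + P_R2 + P_R3 = 0.02215 W

Final answer: 0.02215 W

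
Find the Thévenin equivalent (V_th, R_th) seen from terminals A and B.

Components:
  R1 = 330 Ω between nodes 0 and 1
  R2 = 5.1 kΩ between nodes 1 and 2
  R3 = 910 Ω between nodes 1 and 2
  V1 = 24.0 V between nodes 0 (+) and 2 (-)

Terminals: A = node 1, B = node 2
Step 1 — V_th is the open-circuit voltage V_A - V_B (nothing connected across the terminals).
Nodal analysis, taking node 2 as the 0 V reference.
Source V1 fixes V_0 = 24 V.
KCL at each unknown node (sum of currents leaving = 0; resistances in Ω):
  Node 1: (V_1 - 24)/330 + (V_1 - 0)/5100 + (V_1 - 0)/910 = 0
Collecting terms: 0.004325 × V_1 = 0.07273  =>  V_1 = 16.81 V
V_th = V_1 - V_2 = 16.81 - 0 = 16.81 V
Step 2 — R_th: zero the source — replace V1 by a short circuit (node 2 merges into node 0) — and find the resistance seen between A (node 1) and B (node 0).
Reduce the network between node 1 (A) and node 0 (B) by series/parallel combination:
  Rp1 = R1 ‖ R2 ‖ R3 (parallel, all between nodes 0 and 1) = 1/(1/330 + 1/5100 + 1/910) = 231.2 Ω
R_th = 231.2 Ω

Final answer: V_th = 16.81 V, R_th = 231.2 Ω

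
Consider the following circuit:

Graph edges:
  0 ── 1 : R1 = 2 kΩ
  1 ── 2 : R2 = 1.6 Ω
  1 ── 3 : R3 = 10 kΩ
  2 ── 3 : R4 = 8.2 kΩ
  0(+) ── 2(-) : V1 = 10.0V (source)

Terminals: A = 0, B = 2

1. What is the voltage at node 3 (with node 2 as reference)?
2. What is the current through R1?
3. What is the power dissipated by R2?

Nodal analysis, taking node 2 as the 0 V reference.
Source V1 fixes V_0 = 10 V.
KCL at each unknown node (sum of currents leaving = 0; resistances in Ω):
  Node 1: (V_1 - 10)/2000 + (V_1 - 0)/1.6 + (V_1 - V_3)/10000 = 0
  Node 3: (V_3 - V_1)/10000 + (V_3 - 0)/8200 = 0
Collecting terms (coefficients in siemens):
  0.6256·V_1 - 0.0001·V_3 = 0.005
  0.000222·V_3 - 0.0001·V_1 = 0
Determinant D = (0.6256)(0.000222) - (-0.0001)(-0.0001) = 0.0001388
V_1 = [(0.005)(0.000222) - (-0.0001)(0)]/D = 0.007993 V
V_3 = [(0.6256)(0) - (0.005)(-0.0001)]/D = 0.003601 V
Part 1:
  Read off the nodal solution: V_3 = 0.003601 V
Part 2:
  I_R1 = (V_0 - V_1)/R1 = (10 - 0.007993)/2000 = 0.004996 A
  Magnitude: I_R1 = 0.004996 A
Part 3:
  I_R2 = (V_1 - V_2)/R2 = (0.007993 - 0)/1.6 = 0.004996 A
  P_R2 = I_R2² × R2 = (0.004996)² × 1.6 = 0.00003993 W

Final answers:
1. V_3 = 0.003601 V
2. I_R1 = 0.004996 A
3. P_R2 = 3.993e-05 W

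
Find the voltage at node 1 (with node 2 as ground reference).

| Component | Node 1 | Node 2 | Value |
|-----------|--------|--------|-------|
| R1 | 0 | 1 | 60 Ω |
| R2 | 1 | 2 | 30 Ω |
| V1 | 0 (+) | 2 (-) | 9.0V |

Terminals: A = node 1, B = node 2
Nodal analysis, taking node 2 as the 0 V reference.
Source V1 fixes V_0 = 9 V.
KCL at each unknown node (sum of currents leaving = 0; resistances in Ω):
  Node 1: (V_1 - 9)/60 + (V_1 - 0)/30 = 0
Collecting terms: 0.05 × V_1 = 0.15  =>  V_1 = 3 V
The requested potential is V_1 = 3 V.

Final answer: V_1 = 3 V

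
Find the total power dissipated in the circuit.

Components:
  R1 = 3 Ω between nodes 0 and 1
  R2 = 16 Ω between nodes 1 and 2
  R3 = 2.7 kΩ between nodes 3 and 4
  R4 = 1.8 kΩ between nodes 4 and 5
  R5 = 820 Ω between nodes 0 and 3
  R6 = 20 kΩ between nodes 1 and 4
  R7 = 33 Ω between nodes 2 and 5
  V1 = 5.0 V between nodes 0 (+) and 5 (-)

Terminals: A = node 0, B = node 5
Nodal analysis, taking node 5 as the 0 V reference.
Source V1 fixes V_0 = 5 V.
KCL at each unknown node (sum of currents leaving = 0; resistances in Ω):
  Node 1: (V_1 - 5)/3 + (V_1 - V_2)/16 + (V_1 - V_4)/20000 = 0
  Node 2: (V_2 - V_1)/16 + (V_2 - 0)/33 = 0
  Node 3: (V_3 - V_4)/2700 + (V_3 - 5)/820 = 0
  Node 4: (V_4 - V_3)/2700 + (V_4 - 0)/1800 + (V_4 - V_1)/20000 = 0
Collecting terms (coefficients in siemens):
  0.3959·V_1 - 0.0625·V_2 - 0.00005·V_4 = 1.667
  0.0928·V_2 - 0.0625·V_1 = 0
  0.00159·V_3 - 0.0003704·V_4 = 0.006098
  0.0009759·V_4 - 0.00005·V_1 - 0.0003704·V_3 = 0
Solving these 4 simultaneous equations (Gaussian elimination) gives:
  V_1 = 4.711 V, V_2 = 3.173 V, V_3 = 4.269 V, V_4 = 1.861 V
Power in each resistor, P = (ΔV)²/R:
  P_R1 = (5 - 4.711)²/3 = 0.02781 W
  P_R2 = (4.711 - 3.173)²/16 = 0.1479 W
  P_R3 = (4.269 - 1.861)²/2700 = 0.002147 W
  P_R4 = (1.861 - 0)²/1800 = 0.001925 W
  P_R5 = (5 - 4.269)²/820 = 0.0006519 W
  P_R6 = (4.711 - 1.861)²/20000 = 0.000406 W
  P_R7 = (3.173 - 0)²/33 = 0.3051 W
P_total = P_R1 + P_R2 + P_R3 + P_R4 + P_R5 + P_R6 + P_R7 = 0.4859 W

Final answer: 0.4859 W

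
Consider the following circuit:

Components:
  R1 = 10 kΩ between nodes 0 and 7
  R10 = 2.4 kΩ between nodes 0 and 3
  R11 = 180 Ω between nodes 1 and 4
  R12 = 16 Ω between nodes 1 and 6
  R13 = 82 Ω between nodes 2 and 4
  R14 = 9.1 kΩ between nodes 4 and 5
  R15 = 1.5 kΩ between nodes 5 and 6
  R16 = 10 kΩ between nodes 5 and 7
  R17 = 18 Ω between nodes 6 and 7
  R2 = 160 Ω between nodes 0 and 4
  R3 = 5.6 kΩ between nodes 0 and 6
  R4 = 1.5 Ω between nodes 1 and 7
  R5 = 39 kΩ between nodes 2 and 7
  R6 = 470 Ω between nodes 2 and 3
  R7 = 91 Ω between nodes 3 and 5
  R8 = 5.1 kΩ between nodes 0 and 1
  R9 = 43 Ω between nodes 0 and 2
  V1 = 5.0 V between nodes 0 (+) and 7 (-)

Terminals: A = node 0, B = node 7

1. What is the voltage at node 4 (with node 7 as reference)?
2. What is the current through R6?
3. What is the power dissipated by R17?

Nodal analysis, taking node 7 as the 0 V reference.
Source V1 fixes V_0 = 5 V.
KCL at each unknown node (sum of currents leaving = 0; resistances in Ω):
  Node 1: (V_1 - 0)/1.5 + (V_1 - 5)/5100 + (V_1 - V_4)/180 + (V_1 - V_6)/16 = 0
  Node 2: (V_2 - 0)/39000 + (V_2 - V_3)/470 + (V_2 - 5)/43 + (V_2 - V_4)/82 = 0
  Node 3: (V_3 - V_2)/470 + (V_3 - V_5)/91 + (V_3 - 5)/2400 = 0
  Node 4: (V_4 - 5)/160 + (V_4 - V_1)/180 + (V_4 - V_2)/82 + (V_4 - V_5)/9100 = 0
  Node 5: (V_5 - V_3)/91 + (V_5 - V_4)/9100 + (V_5 - V_6)/1500 + (V_5 - 0)/10000 = 0
  Node 6: (V_6 - 5)/5600 + (V_6 - V_1)/16 + (V_6 - V_5)/1500 + (V_6 - 0)/18 = 0
Collecting terms (coefficients in siemens):
  0.7349·V_1 - 0.005556·V_4 - 0.0625·V_6 = 0.0009804
  0.0376·V_2 - 0.002128·V_3 - 0.0122·V_4 = 0.1163
  0.01353·V_3 - 0.002128·V_2 - 0.01099·V_5 = 0.002083
  0.02411·V_4 - 0.005556·V_1 - 0.0122·V_2 - 0.0001099·V_5 = 0.03125
  0.01187·V_5 - 0.01099·V_3 - 0.0001099·V_4 - 0.0006667·V_6 = 0
  0.1189·V_6 - 0.0625·V_1 - 0.0006667·V_5 = 0.0008929
Solving these 6 simultaneous equations (Gaussian elimination) gives:
  V_1 = 0.03198 V, V_2 = 4.451 V, V_3 = 3.559 V, V_4 = 3.57 V
  V_5 = 3.331 V, V_6 = 0.043 V
Part 1:
  Read off the nodal solution: V_4 = 3.57 V
Part 2:
  I_R6 = (V_2 - V_3)/R6 = (4.451 - 3.559)/470 = 0.001899 A
  Magnitude: I_R6 = 0.001899 A
Part 3:
  I_R17 = (V_6 - V_7)/R17 = (0.043 - 0)/18 = 0.002389 A
  P_R17 = I_R17² × R17 = (0.002389)² × 18 = 0.0001027 W

Final answers:
1. V_4 = 3.57 V
2. I_R6 = 0.001899 A
3. P_R17 = 0.0001027 W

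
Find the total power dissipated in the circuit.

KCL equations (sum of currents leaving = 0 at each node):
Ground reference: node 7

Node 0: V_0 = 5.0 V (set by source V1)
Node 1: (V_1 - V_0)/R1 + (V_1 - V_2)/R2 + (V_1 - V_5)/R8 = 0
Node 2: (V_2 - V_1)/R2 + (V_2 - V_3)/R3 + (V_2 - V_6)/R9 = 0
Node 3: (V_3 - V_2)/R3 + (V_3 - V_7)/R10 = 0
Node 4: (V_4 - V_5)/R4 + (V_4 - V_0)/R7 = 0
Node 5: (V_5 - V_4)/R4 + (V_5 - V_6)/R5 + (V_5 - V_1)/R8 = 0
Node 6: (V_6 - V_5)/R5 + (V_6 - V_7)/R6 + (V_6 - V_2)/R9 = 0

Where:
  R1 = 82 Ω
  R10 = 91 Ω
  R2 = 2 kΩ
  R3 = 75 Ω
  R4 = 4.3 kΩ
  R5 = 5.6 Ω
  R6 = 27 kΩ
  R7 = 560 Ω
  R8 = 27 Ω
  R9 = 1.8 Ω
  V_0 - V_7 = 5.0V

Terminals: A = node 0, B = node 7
Nodal analysis, taking node 7 as the 0 V reference.
Source V1 fixes V_0 = 5 V.
KCL at each unknown node (sum of currents leaving = 0; resistances in Ω):
  Node 1: (V_1 - 5)/82 + (V_1 - V_2)/2000 + (V_1 - V_5)/27 = 0
  Node 2: (V_2 - V_1)/2000 + (V_2 - V_3)/75 + (V_2 - V_6)/1.8 = 0
  Node 3: (V_3 - V_2)/75 + (V_3 - 0)/91 = 0
  Node 4: (V_4 - V_5)/4300 + (V_4 - 5)/560 = 0
  Node 5: (V_5 - V_4)/4300 + (V_5 - V_6)/5.6 + (V_5 - V_1)/27 = 0
  Node 6: (V_6 - V_5)/5.6 + (V_6 - 0)/27000 + (V_6 - V_2)/1.8 = 0
Collecting terms (coefficients in siemens):
  0.04973·V_1 - 0.0005·V_2 - 0.03704·V_5 = 0.06098
  0.5694·V_2 - 0.0005·V_1 - 0.01333·V_3 - 0.5556·V_6 = 0
  0.02432·V_3 - 0.01333·V_2 = 0
  0.002018·V_4 - 0.0002326·V_5 = 0.008929
  0.2158·V_5 - 0.03704·V_1 - 0.0002326·V_4 - 0.1786·V_6 = 0
  0.7342·V_6 - 0.5556·V_2 - 0.1786·V_5 = 0
Solving these 6 simultaneous equations (Gaussian elimination) gives:
  V_1 = 3.56 V, V_2 = 2.963 V, V_3 = 1.624 V, V_4 = 4.78 V
  V_5 = 3.093 V, V_6 = 2.994 V
Power in each resistor, P = (ΔV)²/R:
  P_R1 = (5 - 3.56)²/82 = 0.0253 W
  P_R2 = (3.56 - 2.963)²/2000 = 0.000178 W
  P_R3 = (2.963 - 1.624)²/75 = 0.02389 W
  P_R4 = (4.78 - 3.093)²/4300 = 0.0006619 W
  P_R5 = (3.093 - 2.994)²/5.6 = 0.001747 W
  P_R6 = (2.994 - 0)²/27000 = 0.0003321 W
  P_R7 = (5 - 4.78)²/560 = 0.0000862 W
  P_R8 = (3.56 - 3.093)²/27 = 0.008051 W
  P_R9 = (2.963 - 2.994)²/1.8 = 0.0005544 W
  P_R10 = (1.624 - 0)²/91 = 0.02899 W
P_total = P_R1 + P_R2 + P_R3 + P_R4 + P_R5 + P_R6 + P_R7 + P_R8 + P_R9 + P_R10 = 0.0898 W

Final answer: 0.0898 W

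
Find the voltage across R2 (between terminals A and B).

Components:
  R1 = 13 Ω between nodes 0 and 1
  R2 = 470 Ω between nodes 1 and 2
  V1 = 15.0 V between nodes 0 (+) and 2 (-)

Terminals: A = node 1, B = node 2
R1 and R2 are in series across V1 (node 0 → node 1 → node 2), and the output A–B is taken across R2, so this is a voltage divider.
Series current: I = V1/(R1 + R2) = 15/(13 + 470) = 15/483 = 0.03106 A
V_R2 = I × R2 = V1 × R2/(R1 + R2) = 15 × 470/483 = 14.6 V

Final answer: 14.6 V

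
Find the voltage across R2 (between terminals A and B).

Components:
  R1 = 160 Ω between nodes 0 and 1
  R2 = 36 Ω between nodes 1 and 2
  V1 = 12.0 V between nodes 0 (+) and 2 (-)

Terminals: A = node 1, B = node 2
R1 and R2 are in series across V1 (node 0 → node 1 → node 2), and the output A–B is taken across R2, so this is a voltage divider.
Series current: I = V1/(R1 + R2) = 12/(160 + 36) = 12/196 = 0.06122 A
V_R2 = I × R2 = V1 × R2/(R1 + R2) = 12 × 36/196 = 2.204 V

Final answer: 2.204 V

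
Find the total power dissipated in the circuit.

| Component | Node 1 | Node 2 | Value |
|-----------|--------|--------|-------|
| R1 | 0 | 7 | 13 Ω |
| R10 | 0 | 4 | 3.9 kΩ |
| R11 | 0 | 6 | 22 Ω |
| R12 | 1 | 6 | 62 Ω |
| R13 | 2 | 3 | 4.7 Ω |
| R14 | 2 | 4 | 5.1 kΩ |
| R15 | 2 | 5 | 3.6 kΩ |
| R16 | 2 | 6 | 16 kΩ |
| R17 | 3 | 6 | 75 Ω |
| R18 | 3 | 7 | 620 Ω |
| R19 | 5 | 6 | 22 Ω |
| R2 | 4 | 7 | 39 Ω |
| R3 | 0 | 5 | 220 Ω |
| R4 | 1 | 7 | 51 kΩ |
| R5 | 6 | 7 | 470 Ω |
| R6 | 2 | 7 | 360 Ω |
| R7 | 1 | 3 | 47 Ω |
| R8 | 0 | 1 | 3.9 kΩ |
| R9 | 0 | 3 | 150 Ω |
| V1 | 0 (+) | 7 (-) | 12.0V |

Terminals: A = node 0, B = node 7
Nodal analysis, taking node 7 as the 0 V reference.
Source V1 fixes V_0 = 12 V.
KCL at each unknown node (sum of currents leaving = 0; resistances in Ω):
  Node 1: (V_1 - 0)/51000 + (V_1 - V_3)/47 + (V_1 - 12)/3900 + (V_1 - V_6)/62 = 0
  Node 2: (V_2 - 0)/360 + (V_2 - V_3)/4.7 + (V_2 - V_4)/5100 + (V_2 - V_5)/3600 + (V_2 - V_6)/16000 = 0
  Node 3: (V_3 - V_1)/47 + (V_3 - 12)/150 + (V_3 - V_2)/4.7 + (V_3 - V_6)/75 + (V_3 - 0)/620 = 0
  Node 4: (V_4 - 0)/39 + (V_4 - 12)/3900 + (V_4 - V_2)/5100 = 0
  Node 5: (V_5 - 12)/220 + (V_5 - V_2)/3600 + (V_5 - V_6)/22 = 0
  Node 6: (V_6 - 0)/470 + (V_6 - 12)/22 + (V_6 - V_1)/62 + (V_6 - V_2)/16000 + (V_6 - V_3)/75 + (V_6 - V_5)/22 = 0
Collecting terms (coefficients in siemens):
  0.03768·V_1 - 0.02128·V_3 - 0.01613·V_6 = 0.003077
  0.2161·V_2 - 0.2128·V_3 - 0.0001961·V_4 - 0.0002778·V_5 - 0.0000625·V_6 = 0
  0.2557·V_3 - 0.02128·V_1 - 0.2128·V_2 - 0.01333·V_6 = 0.08
  0.02609·V_4 - 0.0001961·V_2 = 0.003077
  0.05028·V_5 - 0.0002778·V_2 - 0.04545·V_6 = 0.05455
  0.1226·V_6 - 0.01613·V_1 - 0.0000625·V_2 - 0.01333·V_3 - 0.04545·V_5 = 0.5455
Solving these 6 simultaneous equations (Gaussian elimination) gives:
  V_1 = 10.25 V, V_2 = 9.573 V, V_3 = 9.705 V, V_4 = 0.1899 V
  V_5 = 11.04 V, V_6 = 10.96 V
Power in each resistor, P = (ΔV)²/R:
  P_R1 = (12 - 0)²/13 = 11.08 W
  P_R2 = (0.1899 - 0)²/39 = 0.0009243 W
  P_R3 = (12 - 11.04)²/220 = 0.004171 W
  P_R4 = (10.25 - 0)²/51000 = 0.00206 W
  P_R5 = (10.96 - 0)²/470 = 0.2554 W
  P_R6 = (9.573 - 0)²/360 = 0.2546 W
  P_R7 = (10.25 - 9.705)²/47 = 0.00634 W
  P_R8 = (12 - 10.25)²/3900 = 0.0007848 W
  P_R9 = (12 - 9.705)²/150 = 0.03512 W
  P_R10 = (12 - 0.1899)²/3900 = 0.03576 W
  P_R11 = (12 - 10.96)²/22 = 0.04962 W
  P_R12 = (10.25 - 10.96)²/62 = 0.00801 W
  P_R13 = (9.573 - 9.705)²/4.7 = 0.003669 W
  P_R14 = (9.573 - 0.1899)²/5100 = 0.01726 W
  P_R15 = (9.573 - 11.04)²/3600 = 0.0005992 W
  P_R16 = (9.573 - 10.96)²/16000 = 0.0001194 W
  P_R17 = (9.705 - 10.96)²/75 = 0.02085 W
  P_R18 = (9.705 - 0)²/620 = 0.1519 W
  P_R19 = (11.04 - 10.96)²/22 = 0.0003426 W
P_total = P_R1 + P_R2 + P_R3 + P_R4 + P_R5 + P_R6 + P_R7 + P_R8 + P_R9 + P_R10 + P_R11 + P_R12 + P_R13 + P_R14 + P_R15 + P_R16 + P_R17 + P_R18 + P_R19 = 11.92 W

Final answer: 11.92 W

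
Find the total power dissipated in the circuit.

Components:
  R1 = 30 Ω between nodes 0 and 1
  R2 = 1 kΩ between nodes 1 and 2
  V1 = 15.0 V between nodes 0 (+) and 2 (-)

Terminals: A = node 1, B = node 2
Nodal analysis, taking node 2 as the 0 V reference.
Source V1 fixes V_0 = 15 V.
KCL at each unknown node (sum of currents leaving = 0; resistances in Ω):
  Node 1: (V_1 - 15)/30 + (V_1 - 0)/1000 = 0
Collecting terms: 0.03433 × V_1 = 0.5  =>  V_1 = 14.56 V
Power in each resistor, P = (ΔV)²/R:
  P_R1 = (15 - 14.56)²/30 = 0.006363 W
  P_R2 = (14.56 - 0)²/1000 = 0.2121 W
P_total = P_R1 + P_R2 = 0.2184 W

Final answer: 0.2184 W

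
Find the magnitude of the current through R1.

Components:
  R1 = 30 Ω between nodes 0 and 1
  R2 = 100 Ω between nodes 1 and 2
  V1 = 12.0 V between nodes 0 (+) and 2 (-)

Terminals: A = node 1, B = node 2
Nodal analysis, taking node 2 as the 0 V reference.
Source V1 fixes V_0 = 12 V.
KCL at each unknown node (sum of currents leaving = 0; resistances in Ω):
  Node 1: (V_1 - 12)/30 + (V_1 - 0)/100 = 0
Collecting terms: 0.04333 × V_1 = 0.4  =>  V_1 = 9.231 V
I_R1 = (V_0 - V_1)/R1 = (12 - 9.231)/30 = 0.09231 A
|I_R1| = 0.09231 A

Final answer: |I_R1| = 0.09231 A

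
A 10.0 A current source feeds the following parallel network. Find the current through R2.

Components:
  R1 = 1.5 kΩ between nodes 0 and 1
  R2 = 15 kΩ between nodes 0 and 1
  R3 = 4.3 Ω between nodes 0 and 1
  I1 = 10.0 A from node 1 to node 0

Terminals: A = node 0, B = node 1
All resistors sit directly between nodes 0 and 1, so they are in parallel and share one voltage V; the full source current 10 A splits among them.
1/R_par = 1/1500 + 1/15000 + 1/4.3 = 0.2333 S  =>  R_par = 4.286 Ω
V = I × R_par = 10 × 4.286 = 42.86 V
I_R2 = V/R2 = 42.86/15000 = 0.002858 A

Final answer: 0.002858 A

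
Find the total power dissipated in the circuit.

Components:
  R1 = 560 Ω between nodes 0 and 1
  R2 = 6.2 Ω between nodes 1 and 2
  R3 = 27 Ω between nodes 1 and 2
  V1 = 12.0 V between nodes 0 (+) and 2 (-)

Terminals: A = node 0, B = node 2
Nodal analysis, taking node 2 as the 0 V reference.
Source V1 fixes V_0 = 12 V.
KCL at each unknown node (sum of currents leaving = 0; resistances in Ω):
  Node 1: (V_1 - 12)/560 + (V_1 - 0)/6.2 + (V_1 - 0)/27 = 0
Collecting terms: 0.2001 × V_1 = 0.02143  =>  V_1 = 0.1071 V
Power in each resistor, P = (ΔV)²/R:
  P_R1 = (12 - 0.1071)²/560 = 0.2526 W
  P_R2 = (0.1071 - 0)²/6.2 = 0.001849 W
  P_R3 = (0.1071 - 0)²/27 = 0.0004247 W
P_total = P_R1 + P_R2 + P_R3 = 0.2548 W

Final answer: 0.2548 W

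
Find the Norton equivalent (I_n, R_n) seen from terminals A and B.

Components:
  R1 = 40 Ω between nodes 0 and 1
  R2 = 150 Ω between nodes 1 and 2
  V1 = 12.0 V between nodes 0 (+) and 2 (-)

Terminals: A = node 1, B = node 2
Find the Thévenin equivalent first; then I_n = V_th/R_th and R_n = R_th.
Step 1 — V_th is the open-circuit voltage V_A - V_B (nothing connected across the terminals).
Nodal analysis, taking node 2 as the 0 V reference.
Source V1 fixes V_0 = 12 V.
KCL at each unknown node (sum of currents leaving = 0; resistances in Ω):
  Node 1: (V_1 - 12)/40 + (V_1 - 0)/150 = 0
Collecting terms: 0.03167 × V_1 = 0.3  =>  V_1 = 9.474 V
V_th = V_1 - V_2 = 9.474 - 0 = 9.474 V
Step 2 — R_th: zero the source — replace V1 by a short circuit (node 2 merges into node 0) — and find the resistance seen between A (node 1) and B (node 0).
Reduce the network between node 1 (A) and node 0 (B) by series/parallel combination:
  Rp1 = R1 ‖ R2 (parallel, both between nodes 0 and 1) = 1/(1/40 + 1/150) = 31.58 Ω
R_th = 31.58 Ω
I_n = V_th/R_th = 9.474/31.58 = 0.3 A, and R_n = R_th = 31.58 Ω

Final answer: I_n = 0.3 A, R_n = 31.58 Ω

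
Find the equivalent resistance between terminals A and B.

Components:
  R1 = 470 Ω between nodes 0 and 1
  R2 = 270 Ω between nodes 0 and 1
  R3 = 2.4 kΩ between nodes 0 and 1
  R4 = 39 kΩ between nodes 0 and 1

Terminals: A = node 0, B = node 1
Reduce the network between node 0 (A) and node 1 (B) by series/parallel combination:
  Rp1 = R1 ‖ R2 ‖ R3 ‖ R4 (parallel, all between nodes 0 and 1) = 1/(1/470 + 1/270 + 1/2400 + 1/39000) = 159.4 Ω
R_eq = 159.4 Ω

Final answer: 159.4 Ω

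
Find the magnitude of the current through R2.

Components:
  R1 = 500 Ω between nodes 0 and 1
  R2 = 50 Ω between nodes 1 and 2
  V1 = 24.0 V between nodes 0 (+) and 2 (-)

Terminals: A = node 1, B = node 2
Nodal analysis, taking node 2 as the 0 V reference.
Source V1 fixes V_0 = 24 V.
KCL at each unknown node (sum of currents leaving = 0; resistances in Ω):
  Node 1: (V_1 - 24)/500 + (V_1 - 0)/50 = 0
Collecting terms: 0.022 × V_1 = 0.048  =>  V_1 = 2.182 V
I_R2 = (V_1 - V_2)/R2 = (2.182 - 0)/50 = 0.04364 A
|I_R2| = 0.04364 A

Final answer: |I_R2| = 0.04364 A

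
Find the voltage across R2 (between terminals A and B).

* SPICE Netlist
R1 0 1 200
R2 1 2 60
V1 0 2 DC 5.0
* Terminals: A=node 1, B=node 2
R1 and R2 are in series across V1 (node 0 → node 1 → node 2), and the output A–B is taken across R2, so this is a voltage divider.
Series current: I = V1/(R1 + R2) = 5/(200 + 60) = 5/260 = 0.01923 A
V_R2 = I × R2 = V1 × R2/(R1 + R2) = 5 × 60/260 = 1.154 V

Final answer: 1.154 V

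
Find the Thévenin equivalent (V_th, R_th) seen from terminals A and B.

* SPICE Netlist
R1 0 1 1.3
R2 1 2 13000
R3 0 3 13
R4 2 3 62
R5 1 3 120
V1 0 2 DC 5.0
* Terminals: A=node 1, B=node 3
Step 1 — V_th is the open-circuit voltage V_A - V_B (nothing connected across the terminals).
Nodal analysis, taking node 2 as the 0 V reference.
Source V1 fixes V_0 = 5 V.
KCL at each unknown node (sum of currents leaving = 0; resistances in Ω):
  Node 1: (V_1 - 5)/1.3 + (V_1 - 0)/13000 + (V_1 - V_3)/120 = 0
  Node 3: (V_3 - 5)/13 + (V_3 - 0)/62 + (V_3 - V_1)/120 = 0
Collecting terms (coefficients in siemens):
  0.7776·V_1 - 0.008333·V_3 = 3.846
  0.1014·V_3 - 0.008333·V_1 = 0.3846
Determinant D = (0.7776)(0.1014) - (-0.008333)(-0.008333) = 0.07877
V_1 = [(3.846)(0.1014) - (-0.008333)(0.3846)]/D = 4.991 V
V_3 = [(0.7776)(0.3846) - (3.846)(-0.008333)]/D = 4.204 V
V_th = V_1 - V_3 = 4.991 - 4.204 = 0.7871 V
Step 2 — R_th: zero the source — replace V1 by a short circuit (node 2 merges into node 0) — and find the resistance seen between A (node 1) and B (node 3).
Reduce the network between node 1 (A) and node 3 (B) by series/parallel combination:
  Rp1 = R1 ‖ R2 (parallel, both between nodes 0 and 1) = 1/(1/1.3 + 1/13000) = 1.3 Ω
  Rp2 = R3 ‖ R4 (parallel, both between nodes 0 and 3) = 1/(1/13 + 1/62) = 10.75 Ω
  Rs1 = Rp1 + Rp2 (series, joined only at node 0) = 1.3 + 10.75 = 12.05 Ω
  Rp3 = R5 ‖ Rs1 (parallel, both between nodes 1 and 3) = 1/(1/120 + 1/12.05) = 10.95 Ω
R_th = 10.95 Ω

Final answer: V_th = 0.7871 V, R_th = 10.95 Ω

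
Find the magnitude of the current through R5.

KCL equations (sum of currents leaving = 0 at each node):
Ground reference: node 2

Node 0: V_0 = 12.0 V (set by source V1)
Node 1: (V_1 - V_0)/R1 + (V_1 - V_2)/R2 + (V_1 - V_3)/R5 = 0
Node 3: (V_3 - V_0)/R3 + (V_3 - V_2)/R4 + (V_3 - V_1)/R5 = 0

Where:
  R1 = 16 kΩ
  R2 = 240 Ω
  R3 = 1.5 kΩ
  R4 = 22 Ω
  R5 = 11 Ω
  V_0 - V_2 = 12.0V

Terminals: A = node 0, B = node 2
Nodal analysis, taking node 2 as the 0 V reference.
Source V1 fixes V_0 = 12 V.
KCL at each unknown node (sum of currents leaving = 0; resistances in Ω):
  Node 1: (V_1 - 12)/16000 + (V_1 - 0)/240 + (V_1 - V_3)/11 = 0
  Node 3: (V_3 - 12)/1500 + (V_3 - 0)/22 + (V_3 - V_1)/11 = 0
Collecting terms (coefficients in siemens):
  0.09514·V_1 - 0.09091·V_3 = 0.00075
  0.137·V_3 - 0.09091·V_1 = 0.008
Determinant D = (0.09514)(0.137) - (-0.09091)(-0.09091) = 0.004772
V_1 = [(0.00075)(0.137) - (-0.09091)(0.008)]/D = 0.1739 V
V_3 = [(0.09514)(0.008) - (0.00075)(-0.09091)]/D = 0.1738 V
I_R5 = (V_1 - V_3)/R5 = (0.1739 - 0.1738)/11 = 0.00001443 A
|I_R5| = 0.00001443 A

Final answer: |I_R5| = 1.443e-05 A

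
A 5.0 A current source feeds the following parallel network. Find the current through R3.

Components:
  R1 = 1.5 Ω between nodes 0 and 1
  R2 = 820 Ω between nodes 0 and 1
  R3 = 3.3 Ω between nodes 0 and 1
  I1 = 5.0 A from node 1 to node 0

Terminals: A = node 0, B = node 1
All resistors sit directly between nodes 0 and 1, so they are in parallel and share one voltage V; the full source current 5 A splits among them.
1/R_par = 1/1.5 + 1/820 + 1/3.3 = 0.9709 S  =>  R_par = 1.03 Ω
V = I × R_par = 5 × 1.03 = 5.15 V
I_R3 = V/R3 = 5.15/3.3 = 1.561 A

Final answer: 1.561 A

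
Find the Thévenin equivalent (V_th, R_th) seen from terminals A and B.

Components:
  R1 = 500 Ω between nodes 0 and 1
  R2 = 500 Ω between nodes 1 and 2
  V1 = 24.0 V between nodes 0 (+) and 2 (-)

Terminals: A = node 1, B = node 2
Step 1 — V_th is the open-circuit voltage V_A - V_B (nothing connected across the terminals).
Nodal analysis, taking node 2 as the 0 V reference.
Source V1 fixes V_0 = 24 V.
KCL at each unknown node (sum of currents leaving = 0; resistances in Ω):
  Node 1: (V_1 - 24)/500 + (V_1 - 0)/500 = 0
Collecting terms: 0.004 × V_1 = 0.048  =>  V_1 = 12 V
V_th = V_1 - V_2 = 12 - 0 = 12 V
Step 2 — R_th: zero the source — replace V1 by a short circuit (node 2 merges into node 0) — and find the resistance seen between A (node 1) and B (node 0).
Reduce the network between node 1 (A) and node 0 (B) by series/parallel combination:
  Rp1 = R1 ‖ R2 (parallel, both between nodes 0 and 1) = 1/(1/500 + 1/500) = 250 Ω
R_th = 250 Ω

Final answer: V_th = 12 V, R_th = 250 Ω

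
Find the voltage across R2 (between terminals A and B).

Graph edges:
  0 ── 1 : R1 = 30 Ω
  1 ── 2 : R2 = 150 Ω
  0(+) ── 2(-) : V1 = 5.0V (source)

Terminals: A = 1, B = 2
R1 and R2 are in series across V1 (node 0 → node 1 → node 2), and the output A–B is taken across R2, so this is a voltage divider.
Series current: I = V1/(R1 + R2) = 5/(30 + 150) = 5/180 = 0.02778 A
V_R2 = I × R2 = V1 × R2/(R1 + R2) = 5 × 150/180 = 4.167 V

Final answer: 4.167 V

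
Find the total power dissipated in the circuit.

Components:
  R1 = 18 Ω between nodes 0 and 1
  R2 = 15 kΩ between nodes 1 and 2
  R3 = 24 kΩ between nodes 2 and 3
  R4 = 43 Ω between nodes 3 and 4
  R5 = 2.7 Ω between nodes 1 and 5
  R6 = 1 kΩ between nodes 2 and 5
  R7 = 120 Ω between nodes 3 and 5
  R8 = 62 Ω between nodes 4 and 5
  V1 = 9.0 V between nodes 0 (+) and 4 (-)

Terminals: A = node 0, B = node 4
Nodal analysis, taking node 4 as the 0 V reference.
Source V1 fixes V_0 = 9 V.
KCL at each unknown node (sum of currents leaving = 0; resistances in Ω):
  Node 1: (V_1 - 9)/18 + (V_1 - V_2)/15000 + (V_1 - V_5)/2.7 = 0
  Node 2: (V_2 - V_1)/15000 + (V_2 - V_3)/24000 + (V_2 - V_5)/1000 = 0
  Node 3: (V_3 - V_2)/24000 + (V_3 - 0)/43 + (V_3 - V_5)/120 = 0
  Node 5: (V_5 - V_1)/2.7 + (V_5 - V_2)/1000 + (V_5 - V_3)/120 + (V_5 - 0)/62 = 0
Collecting terms (coefficients in siemens):
  0.426·V_1 - 0.00006667·V_2 - 0.3704·V_5 = 0.5
  0.001108·V_2 - 0.00006667·V_1 - 0.00004167·V_3 - 0.001·V_5 = 0
  0.03163·V_3 - 0.00004167·V_2 - 0.008333·V_5 = 0
  0.3958·V_5 - 0.3704·V_1 - 0.001·V_2 - 0.008333·V_3 = 0
Solving these 4 simultaneous equations (Gaussian elimination) gives:
  V_1 = 6.529 V, V_2 = 6.011 V, V_3 = 1.631 V, V_5 = 6.159 V
Power in each resistor, P = (ΔV)²/R:
  P_R1 = (9 - 6.529)²/18 = 0.3391 W
  P_R2 = (6.529 - 6.011)²/15000 = 0.00001792 W
  P_R3 = (6.011 - 1.631)²/24000 = 0.0007995 W
  P_R4 = (1.631 - 0)²/43 = 0.06183 W
  P_R5 = (6.529 - 6.159)²/2.7 = 0.05084 W
  P_R6 = (6.011 - 6.159)²/1000 = 0.00002189 W
  P_R7 = (1.631 - 6.159)²/120 = 0.1709 W
  P_R8 = (0 - 6.159)²/62 = 0.6118 W
P_total = P_R1 + P_R2 + P_R3 + P_R4 + P_R5 + P_R6 + P_R7 + P_R8 = 1.235 W

Final answer: 1.235 W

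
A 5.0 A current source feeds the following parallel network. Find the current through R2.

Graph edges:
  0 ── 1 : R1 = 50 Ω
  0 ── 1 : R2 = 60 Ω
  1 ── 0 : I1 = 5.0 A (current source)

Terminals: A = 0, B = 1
All resistors sit directly between nodes 0 and 1, so they are in parallel and share one voltage V; the full source current 5 A splits among them.
1/R_par = 1/50 + 1/60 = 0.03667 S  =>  R_par = 27.27 Ω
V = I × R_par = 5 × 27.27 = 136.4 V
I_R2 = V/R2 = 136.4/60 = 2.273 A

Final answer: 2.273 A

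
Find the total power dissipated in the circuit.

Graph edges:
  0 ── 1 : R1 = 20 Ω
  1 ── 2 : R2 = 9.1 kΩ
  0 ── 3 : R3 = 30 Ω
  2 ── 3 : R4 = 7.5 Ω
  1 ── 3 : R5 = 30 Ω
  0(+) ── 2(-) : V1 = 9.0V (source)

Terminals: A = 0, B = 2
Nodal analysis, taking node 2 as the 0 V reference.
Source V1 fixes V_0 = 9 V.
KCL at each unknown node (sum of currents leaving = 0; resistances in Ω):
  Node 1: (V_1 - 9)/20 + (V_1 - 0)/9100 + (V_1 - V_3)/30 = 0
  Node 3: (V_3 - 9)/30 + (V_3 - 0)/7.5 + (V_3 - V_1)/30 = 0
Collecting terms (coefficients in siemens):
  0.08344·V_1 - 0.03333·V_3 = 0.45
  0.2·V_3 - 0.03333·V_1 = 0.3
Determinant D = (0.08344)(0.2) - (-0.03333)(-0.03333) = 0.01558
V_1 = [(0.45)(0.2) - (-0.03333)(0.3)]/D = 6.42 V
V_3 = [(0.08344)(0.3) - (0.45)(-0.03333)]/D = 2.57 V
Power in each resistor, P = (ΔV)²/R:
  P_R1 = (9 - 6.42)²/20 = 0.3329 W
  P_R2 = (6.42 - 0)²/9100 = 0.004529 W
  P_R3 = (9 - 2.57)²/30 = 1.378 W
  P_R4 = (0 - 2.57)²/7.5 = 0.8806 W
  P_R5 = (6.42 - 2.57)²/30 = 0.494 W
P_total = P_R1 + P_R2 + P_R3 + P_R4 + P_R5 = 3.09 W

Final answer: 3.09 W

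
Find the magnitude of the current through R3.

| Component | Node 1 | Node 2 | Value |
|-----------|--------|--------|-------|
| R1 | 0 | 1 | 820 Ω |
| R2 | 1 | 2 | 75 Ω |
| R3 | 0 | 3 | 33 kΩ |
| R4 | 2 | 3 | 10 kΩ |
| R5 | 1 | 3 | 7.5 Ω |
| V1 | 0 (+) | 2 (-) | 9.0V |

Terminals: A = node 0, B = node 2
Nodal analysis, taking node 2 as the 0 V reference.
Source V1 fixes V_0 = 9 V.
KCL at each unknown node (sum of currents leaving = 0; resistances in Ω):
  Node 1: (V_1 - 9)/820 + (V_1 - 0)/75 + (V_1 - V_3)/7.5 = 0
  Node 3: (V_3 - 9)/33000 + (V_3 - 0)/10000 + (V_3 - V_1)/7.5 = 0
Collecting terms (coefficients in siemens):
  0.1479·V_1 - 0.1333·V_3 = 0.01098
  0.1335·V_3 - 0.1333·V_1 = 0.0002727
Determinant D = (0.1479)(0.1335) - (-0.1333)(-0.1333) = 0.00196
V_1 = [(0.01098)(0.1335) - (-0.1333)(0.0002727)]/D = 0.7661 V
V_3 = [(0.1479)(0.0002727) - (0.01098)(-0.1333)]/D = 0.7674 V
I_R3 = (V_0 - V_3)/R3 = (9 - 0.7674)/33000 = 0.0002495 A
|I_R3| = 0.0002495 A

Final answer: |I_R3| = 0.0002495 A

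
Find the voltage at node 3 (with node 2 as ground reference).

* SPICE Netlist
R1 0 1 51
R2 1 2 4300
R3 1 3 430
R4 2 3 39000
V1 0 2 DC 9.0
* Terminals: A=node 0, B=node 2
Nodal analysis, taking node 2 as the 0 V reference.
Source V1 fixes V_0 = 9 V.
KCL at each unknown node (sum of currents leaving = 0; resistances in Ω):
  Node 1: (V_1 - 9)/51 + (V_1 - 0)/4300 + (V_1 - V_3)/430 = 0
  Node 3: (V_3 - V_1)/430 + (V_3 - 0)/39000 = 0
Collecting terms (coefficients in siemens):
  0.02217·V_1 - 0.002326·V_3 = 0.1765
  0.002351·V_3 - 0.002326·V_1 = 0
Determinant D = (0.02217)(0.002351) - (-0.002326)(-0.002326) = 0.00004671
V_1 = [(0.1765)(0.002351) - (-0.002326)(0)]/D = 8.883 V
V_3 = [(0.02217)(0) - (0.1765)(-0.002326)]/D = 8.786 V
The requested potential is V_3 = 8.786 V.

Final answer: V_3 = 8.786 V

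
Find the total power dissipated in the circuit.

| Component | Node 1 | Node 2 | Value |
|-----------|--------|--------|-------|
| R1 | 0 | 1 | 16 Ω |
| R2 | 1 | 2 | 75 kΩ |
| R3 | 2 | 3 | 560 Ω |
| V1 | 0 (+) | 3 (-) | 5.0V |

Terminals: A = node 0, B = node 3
Nodal analysis, taking node 3 as the 0 V reference.
Source V1 fixes V_0 = 5 V.
KCL at each unknown node (sum of currents leaving = 0; resistances in Ω):
  Node 1: (V_1 - 5)/16 + (V_1 - V_2)/75000 = 0
  Node 2: (V_2 - V_1)/75000 + (V_2 - 0)/560 = 0
Collecting terms (coefficients in siemens):
  0.06251·V_1 - 0.00001333·V_2 = 0.3125
  0.001799·V_2 - 0.00001333·V_1 = 0
Determinant D = (0.06251)(0.001799) - (-0.00001333)(-0.00001333) = 0.0001125
V_1 = [(0.3125)(0.001799) - (-0.00001333)(0)]/D = 4.999 V
V_2 = [(0.06251)(0) - (0.3125)(-0.00001333)]/D = 0.03705 V
Power in each resistor, P = (ΔV)²/R:
  P_R1 = (5 - 4.999)²/16 = 0.00000007003 W
  P_R2 = (4.999 - 0.03705)²/75000 = 0.0003283 W
  P_R3 = (0.03705 - 0)²/560 = 0.000002451 W
P_total = P_R1 + P_R2 + P_R3 = 0.0003308 W

Final answer: 0.0003308 W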